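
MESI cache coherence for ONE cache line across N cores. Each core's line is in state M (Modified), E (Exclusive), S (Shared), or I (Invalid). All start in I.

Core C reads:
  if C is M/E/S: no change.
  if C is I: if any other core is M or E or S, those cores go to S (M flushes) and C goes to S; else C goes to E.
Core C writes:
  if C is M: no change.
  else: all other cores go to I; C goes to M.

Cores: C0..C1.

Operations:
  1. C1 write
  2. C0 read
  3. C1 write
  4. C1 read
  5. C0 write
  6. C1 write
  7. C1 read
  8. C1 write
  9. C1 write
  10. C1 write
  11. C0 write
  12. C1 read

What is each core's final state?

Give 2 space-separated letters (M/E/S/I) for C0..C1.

Answer: S S

Derivation:
Op 1: C1 write [C1 write: invalidate none -> C1=M] -> [I,M]
Op 2: C0 read [C0 read from I: others=['C1=M'] -> C0=S, others downsized to S] -> [S,S]
Op 3: C1 write [C1 write: invalidate ['C0=S'] -> C1=M] -> [I,M]
Op 4: C1 read [C1 read: already in M, no change] -> [I,M]
Op 5: C0 write [C0 write: invalidate ['C1=M'] -> C0=M] -> [M,I]
Op 6: C1 write [C1 write: invalidate ['C0=M'] -> C1=M] -> [I,M]
Op 7: C1 read [C1 read: already in M, no change] -> [I,M]
Op 8: C1 write [C1 write: already M (modified), no change] -> [I,M]
Op 9: C1 write [C1 write: already M (modified), no change] -> [I,M]
Op 10: C1 write [C1 write: already M (modified), no change] -> [I,M]
Op 11: C0 write [C0 write: invalidate ['C1=M'] -> C0=M] -> [M,I]
Op 12: C1 read [C1 read from I: others=['C0=M'] -> C1=S, others downsized to S] -> [S,S]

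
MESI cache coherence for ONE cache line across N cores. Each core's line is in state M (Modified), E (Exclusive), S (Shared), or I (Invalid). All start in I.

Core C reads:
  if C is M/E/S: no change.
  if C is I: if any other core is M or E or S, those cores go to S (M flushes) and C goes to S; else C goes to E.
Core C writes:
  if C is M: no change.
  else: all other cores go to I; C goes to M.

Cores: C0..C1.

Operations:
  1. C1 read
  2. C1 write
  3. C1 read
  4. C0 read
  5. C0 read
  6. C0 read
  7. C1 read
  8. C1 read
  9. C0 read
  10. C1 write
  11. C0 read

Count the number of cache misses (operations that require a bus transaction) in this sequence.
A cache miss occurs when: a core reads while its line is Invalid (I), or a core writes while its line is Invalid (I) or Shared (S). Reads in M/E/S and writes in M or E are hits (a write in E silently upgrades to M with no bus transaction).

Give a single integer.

Op 1: C1 read [C1 read from I: no other sharers -> C1=E (exclusive)] -> [I,E] [MISS #1: read from I]
Op 2: C1 write [C1 write: invalidate none -> C1=M] -> [I,M] [hit: write from E is a silent E->M upgrade, no bus transaction]
Op 3: C1 read [C1 read: already in M, no change] -> [I,M] [hit: read from M]
Op 4: C0 read [C0 read from I: others=['C1=M'] -> C0=S, others downsized to S] -> [S,S] [MISS #2: read from I]
Op 5: C0 read [C0 read: already in S, no change] -> [S,S] [hit: read from S]
Op 6: C0 read [C0 read: already in S, no change] -> [S,S] [hit: read from S]
Op 7: C1 read [C1 read: already in S, no change] -> [S,S] [hit: read from S]
Op 8: C1 read [C1 read: already in S, no change] -> [S,S] [hit: read from S]
Op 9: C0 read [C0 read: already in S, no change] -> [S,S] [hit: read from S]
Op 10: C1 write [C1 write: invalidate ['C0=S'] -> C1=M] -> [I,M] [MISS #3: write from S]
Op 11: C0 read [C0 read from I: others=['C1=M'] -> C0=S, others downsized to S] -> [S,S] [MISS #4: read from I]

Answer: 4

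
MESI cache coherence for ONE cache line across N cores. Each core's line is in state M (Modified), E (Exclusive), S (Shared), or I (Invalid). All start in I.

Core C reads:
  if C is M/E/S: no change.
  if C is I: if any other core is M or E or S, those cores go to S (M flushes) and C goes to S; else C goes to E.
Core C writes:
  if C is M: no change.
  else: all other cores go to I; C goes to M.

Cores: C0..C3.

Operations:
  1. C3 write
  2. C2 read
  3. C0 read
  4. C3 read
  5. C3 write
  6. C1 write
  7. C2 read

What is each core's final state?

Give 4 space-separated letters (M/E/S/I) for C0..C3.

Answer: I S S I

Derivation:
Op 1: C3 write [C3 write: invalidate none -> C3=M] -> [I,I,I,M]
Op 2: C2 read [C2 read from I: others=['C3=M'] -> C2=S, others downsized to S] -> [I,I,S,S]
Op 3: C0 read [C0 read from I: others=['C2=S', 'C3=S'] -> C0=S, others downsized to S] -> [S,I,S,S]
Op 4: C3 read [C3 read: already in S, no change] -> [S,I,S,S]
Op 5: C3 write [C3 write: invalidate ['C0=S', 'C2=S'] -> C3=M] -> [I,I,I,M]
Op 6: C1 write [C1 write: invalidate ['C3=M'] -> C1=M] -> [I,M,I,I]
Op 7: C2 read [C2 read from I: others=['C1=M'] -> C2=S, others downsized to S] -> [I,S,S,I]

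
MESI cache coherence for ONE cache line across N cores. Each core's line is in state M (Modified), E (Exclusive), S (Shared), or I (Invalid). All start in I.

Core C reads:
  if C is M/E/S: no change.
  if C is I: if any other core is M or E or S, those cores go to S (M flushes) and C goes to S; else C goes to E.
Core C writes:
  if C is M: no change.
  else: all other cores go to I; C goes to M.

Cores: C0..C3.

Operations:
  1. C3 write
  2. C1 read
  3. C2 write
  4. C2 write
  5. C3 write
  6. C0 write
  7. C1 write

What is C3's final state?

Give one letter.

Answer: I

Derivation:
Op 1: C3 write [C3 write: invalidate none -> C3=M] -> [I,I,I,M]
Op 2: C1 read [C1 read from I: others=['C3=M'] -> C1=S, others downsized to S] -> [I,S,I,S]
Op 3: C2 write [C2 write: invalidate ['C1=S', 'C3=S'] -> C2=M] -> [I,I,M,I]
Op 4: C2 write [C2 write: already M (modified), no change] -> [I,I,M,I]
Op 5: C3 write [C3 write: invalidate ['C2=M'] -> C3=M] -> [I,I,I,M]
Op 6: C0 write [C0 write: invalidate ['C3=M'] -> C0=M] -> [M,I,I,I]
Op 7: C1 write [C1 write: invalidate ['C0=M'] -> C1=M] -> [I,M,I,I]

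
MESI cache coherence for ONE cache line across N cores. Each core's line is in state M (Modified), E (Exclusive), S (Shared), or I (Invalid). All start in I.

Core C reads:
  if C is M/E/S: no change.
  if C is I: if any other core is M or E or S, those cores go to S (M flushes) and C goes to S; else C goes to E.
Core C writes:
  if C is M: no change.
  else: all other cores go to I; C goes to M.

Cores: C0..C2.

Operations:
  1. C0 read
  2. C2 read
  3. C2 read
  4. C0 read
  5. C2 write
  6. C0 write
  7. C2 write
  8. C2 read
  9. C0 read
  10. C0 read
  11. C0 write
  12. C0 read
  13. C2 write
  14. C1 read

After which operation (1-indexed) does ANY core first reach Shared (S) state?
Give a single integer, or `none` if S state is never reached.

Op 1: C0 read [C0 read from I: no other sharers -> C0=E (exclusive)] -> [E,I,I]
Op 2: C2 read [C2 read from I: others=['C0=E'] -> C2=S, others downsized to S] -> [S,I,S]
  -> First S state at op 2; remaining ops need not be traced.

Answer: 2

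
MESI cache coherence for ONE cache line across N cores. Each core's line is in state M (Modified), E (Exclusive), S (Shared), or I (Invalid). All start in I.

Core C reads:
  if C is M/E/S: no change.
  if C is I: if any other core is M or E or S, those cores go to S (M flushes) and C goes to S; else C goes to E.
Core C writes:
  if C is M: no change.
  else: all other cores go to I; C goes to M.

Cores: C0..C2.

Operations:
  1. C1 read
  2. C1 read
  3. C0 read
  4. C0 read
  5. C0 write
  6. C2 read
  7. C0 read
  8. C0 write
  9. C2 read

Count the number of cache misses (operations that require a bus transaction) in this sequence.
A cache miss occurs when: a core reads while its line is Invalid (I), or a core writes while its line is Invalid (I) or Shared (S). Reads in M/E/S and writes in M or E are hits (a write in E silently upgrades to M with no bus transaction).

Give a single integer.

Op 1: C1 read [C1 read from I: no other sharers -> C1=E (exclusive)] -> [I,E,I] [MISS #1: read from I]
Op 2: C1 read [C1 read: already in E, no change] -> [I,E,I] [hit: read from E]
Op 3: C0 read [C0 read from I: others=['C1=E'] -> C0=S, others downsized to S] -> [S,S,I] [MISS #2: read from I]
Op 4: C0 read [C0 read: already in S, no change] -> [S,S,I] [hit: read from S]
Op 5: C0 write [C0 write: invalidate ['C1=S'] -> C0=M] -> [M,I,I] [MISS #3: write from S]
Op 6: C2 read [C2 read from I: others=['C0=M'] -> C2=S, others downsized to S] -> [S,I,S] [MISS #4: read from I]
Op 7: C0 read [C0 read: already in S, no change] -> [S,I,S] [hit: read from S]
Op 8: C0 write [C0 write: invalidate ['C2=S'] -> C0=M] -> [M,I,I] [MISS #5: write from S]
Op 9: C2 read [C2 read from I: others=['C0=M'] -> C2=S, others downsized to S] -> [S,I,S] [MISS #6: read from I]

Answer: 6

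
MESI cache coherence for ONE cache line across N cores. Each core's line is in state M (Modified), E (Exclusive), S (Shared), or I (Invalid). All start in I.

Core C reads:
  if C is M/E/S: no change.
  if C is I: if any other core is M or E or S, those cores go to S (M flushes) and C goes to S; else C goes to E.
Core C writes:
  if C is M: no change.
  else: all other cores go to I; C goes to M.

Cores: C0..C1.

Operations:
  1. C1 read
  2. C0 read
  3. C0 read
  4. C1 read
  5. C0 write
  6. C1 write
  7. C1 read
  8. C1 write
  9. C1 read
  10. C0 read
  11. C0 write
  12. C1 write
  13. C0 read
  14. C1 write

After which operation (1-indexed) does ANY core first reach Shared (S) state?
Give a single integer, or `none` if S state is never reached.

Answer: 2

Derivation:
Op 1: C1 read [C1 read from I: no other sharers -> C1=E (exclusive)] -> [I,E]
Op 2: C0 read [C0 read from I: others=['C1=E'] -> C0=S, others downsized to S] -> [S,S]
  -> First S state at op 2; remaining ops need not be traced.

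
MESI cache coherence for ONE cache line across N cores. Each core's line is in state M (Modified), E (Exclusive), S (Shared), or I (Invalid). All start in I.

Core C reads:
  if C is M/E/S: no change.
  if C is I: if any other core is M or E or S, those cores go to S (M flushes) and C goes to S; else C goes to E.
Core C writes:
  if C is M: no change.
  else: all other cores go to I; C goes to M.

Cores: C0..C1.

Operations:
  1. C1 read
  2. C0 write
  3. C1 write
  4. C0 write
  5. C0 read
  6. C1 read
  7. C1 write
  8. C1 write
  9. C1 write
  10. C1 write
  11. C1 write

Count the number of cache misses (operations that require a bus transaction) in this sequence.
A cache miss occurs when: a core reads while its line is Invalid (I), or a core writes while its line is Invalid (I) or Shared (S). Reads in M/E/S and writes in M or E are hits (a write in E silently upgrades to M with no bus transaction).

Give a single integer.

Answer: 6

Derivation:
Op 1: C1 read [C1 read from I: no other sharers -> C1=E (exclusive)] -> [I,E] [MISS #1: read from I]
Op 2: C0 write [C0 write: invalidate ['C1=E'] -> C0=M] -> [M,I] [MISS #2: write from I]
Op 3: C1 write [C1 write: invalidate ['C0=M'] -> C1=M] -> [I,M] [MISS #3: write from I]
Op 4: C0 write [C0 write: invalidate ['C1=M'] -> C0=M] -> [M,I] [MISS #4: write from I]
Op 5: C0 read [C0 read: already in M, no change] -> [M,I] [hit: read from M]
Op 6: C1 read [C1 read from I: others=['C0=M'] -> C1=S, others downsized to S] -> [S,S] [MISS #5: read from I]
Op 7: C1 write [C1 write: invalidate ['C0=S'] -> C1=M] -> [I,M] [MISS #6: write from S]
Op 8: C1 write [C1 write: already M (modified), no change] -> [I,M] [hit: write from M]
Op 9: C1 write [C1 write: already M (modified), no change] -> [I,M] [hit: write from M]
Op 10: C1 write [C1 write: already M (modified), no change] -> [I,M] [hit: write from M]
Op 11: C1 write [C1 write: already M (modified), no change] -> [I,M] [hit: write from M]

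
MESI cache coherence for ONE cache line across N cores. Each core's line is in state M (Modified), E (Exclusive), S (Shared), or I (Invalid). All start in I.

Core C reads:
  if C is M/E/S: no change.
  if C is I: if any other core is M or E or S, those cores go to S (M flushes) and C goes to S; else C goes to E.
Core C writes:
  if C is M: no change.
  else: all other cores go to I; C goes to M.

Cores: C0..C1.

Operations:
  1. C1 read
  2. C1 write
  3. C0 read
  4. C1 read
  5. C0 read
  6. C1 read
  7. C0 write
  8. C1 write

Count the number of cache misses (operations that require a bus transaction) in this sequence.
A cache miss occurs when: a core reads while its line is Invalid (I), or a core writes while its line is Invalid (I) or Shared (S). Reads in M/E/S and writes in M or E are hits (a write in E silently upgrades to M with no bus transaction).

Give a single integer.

Op 1: C1 read [C1 read from I: no other sharers -> C1=E (exclusive)] -> [I,E] [MISS #1: read from I]
Op 2: C1 write [C1 write: invalidate none -> C1=M] -> [I,M] [hit: write from E is a silent E->M upgrade, no bus transaction]
Op 3: C0 read [C0 read from I: others=['C1=M'] -> C0=S, others downsized to S] -> [S,S] [MISS #2: read from I]
Op 4: C1 read [C1 read: already in S, no change] -> [S,S] [hit: read from S]
Op 5: C0 read [C0 read: already in S, no change] -> [S,S] [hit: read from S]
Op 6: C1 read [C1 read: already in S, no change] -> [S,S] [hit: read from S]
Op 7: C0 write [C0 write: invalidate ['C1=S'] -> C0=M] -> [M,I] [MISS #3: write from S]
Op 8: C1 write [C1 write: invalidate ['C0=M'] -> C1=M] -> [I,M] [MISS #4: write from I]

Answer: 4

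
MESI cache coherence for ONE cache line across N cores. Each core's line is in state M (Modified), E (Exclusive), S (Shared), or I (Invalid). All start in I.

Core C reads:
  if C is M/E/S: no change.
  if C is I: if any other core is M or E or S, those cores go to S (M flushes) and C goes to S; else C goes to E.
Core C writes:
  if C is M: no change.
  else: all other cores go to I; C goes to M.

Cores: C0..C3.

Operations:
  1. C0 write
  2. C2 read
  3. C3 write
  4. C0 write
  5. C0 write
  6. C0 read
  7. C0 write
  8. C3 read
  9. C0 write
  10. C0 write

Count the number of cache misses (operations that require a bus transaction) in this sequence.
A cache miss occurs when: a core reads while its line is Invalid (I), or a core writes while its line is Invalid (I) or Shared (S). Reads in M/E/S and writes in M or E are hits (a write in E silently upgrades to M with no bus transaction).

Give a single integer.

Answer: 6

Derivation:
Op 1: C0 write [C0 write: invalidate none -> C0=M] -> [M,I,I,I] [MISS #1: write from I]
Op 2: C2 read [C2 read from I: others=['C0=M'] -> C2=S, others downsized to S] -> [S,I,S,I] [MISS #2: read from I]
Op 3: C3 write [C3 write: invalidate ['C0=S', 'C2=S'] -> C3=M] -> [I,I,I,M] [MISS #3: write from I]
Op 4: C0 write [C0 write: invalidate ['C3=M'] -> C0=M] -> [M,I,I,I] [MISS #4: write from I]
Op 5: C0 write [C0 write: already M (modified), no change] -> [M,I,I,I] [hit: write from M]
Op 6: C0 read [C0 read: already in M, no change] -> [M,I,I,I] [hit: read from M]
Op 7: C0 write [C0 write: already M (modified), no change] -> [M,I,I,I] [hit: write from M]
Op 8: C3 read [C3 read from I: others=['C0=M'] -> C3=S, others downsized to S] -> [S,I,I,S] [MISS #5: read from I]
Op 9: C0 write [C0 write: invalidate ['C3=S'] -> C0=M] -> [M,I,I,I] [MISS #6: write from S]
Op 10: C0 write [C0 write: already M (modified), no change] -> [M,I,I,I] [hit: write from M]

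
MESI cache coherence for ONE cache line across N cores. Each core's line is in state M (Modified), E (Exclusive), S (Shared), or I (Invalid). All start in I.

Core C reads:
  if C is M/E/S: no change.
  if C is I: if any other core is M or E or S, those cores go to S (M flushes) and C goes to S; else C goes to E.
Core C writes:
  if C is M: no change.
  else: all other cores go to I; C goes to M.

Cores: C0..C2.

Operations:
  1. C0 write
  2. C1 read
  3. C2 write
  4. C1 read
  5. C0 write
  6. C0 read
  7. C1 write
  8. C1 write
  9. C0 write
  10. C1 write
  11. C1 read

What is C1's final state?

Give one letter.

Op 1: C0 write [C0 write: invalidate none -> C0=M] -> [M,I,I]
Op 2: C1 read [C1 read from I: others=['C0=M'] -> C1=S, others downsized to S] -> [S,S,I]
Op 3: C2 write [C2 write: invalidate ['C0=S', 'C1=S'] -> C2=M] -> [I,I,M]
Op 4: C1 read [C1 read from I: others=['C2=M'] -> C1=S, others downsized to S] -> [I,S,S]
Op 5: C0 write [C0 write: invalidate ['C1=S', 'C2=S'] -> C0=M] -> [M,I,I]
Op 6: C0 read [C0 read: already in M, no change] -> [M,I,I]
Op 7: C1 write [C1 write: invalidate ['C0=M'] -> C1=M] -> [I,M,I]
Op 8: C1 write [C1 write: already M (modified), no change] -> [I,M,I]
Op 9: C0 write [C0 write: invalidate ['C1=M'] -> C0=M] -> [M,I,I]
Op 10: C1 write [C1 write: invalidate ['C0=M'] -> C1=M] -> [I,M,I]
Op 11: C1 read [C1 read: already in M, no change] -> [I,M,I]

Answer: M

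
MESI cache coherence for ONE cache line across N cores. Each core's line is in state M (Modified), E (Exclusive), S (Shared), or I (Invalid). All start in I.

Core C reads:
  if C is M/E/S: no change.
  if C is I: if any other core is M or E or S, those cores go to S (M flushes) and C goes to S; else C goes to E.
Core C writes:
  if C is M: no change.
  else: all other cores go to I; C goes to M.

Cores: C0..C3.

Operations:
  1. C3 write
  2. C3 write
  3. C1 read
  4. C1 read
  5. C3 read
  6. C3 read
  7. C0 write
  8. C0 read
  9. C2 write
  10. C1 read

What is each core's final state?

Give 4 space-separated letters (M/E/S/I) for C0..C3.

Answer: I S S I

Derivation:
Op 1: C3 write [C3 write: invalidate none -> C3=M] -> [I,I,I,M]
Op 2: C3 write [C3 write: already M (modified), no change] -> [I,I,I,M]
Op 3: C1 read [C1 read from I: others=['C3=M'] -> C1=S, others downsized to S] -> [I,S,I,S]
Op 4: C1 read [C1 read: already in S, no change] -> [I,S,I,S]
Op 5: C3 read [C3 read: already in S, no change] -> [I,S,I,S]
Op 6: C3 read [C3 read: already in S, no change] -> [I,S,I,S]
Op 7: C0 write [C0 write: invalidate ['C1=S', 'C3=S'] -> C0=M] -> [M,I,I,I]
Op 8: C0 read [C0 read: already in M, no change] -> [M,I,I,I]
Op 9: C2 write [C2 write: invalidate ['C0=M'] -> C2=M] -> [I,I,M,I]
Op 10: C1 read [C1 read from I: others=['C2=M'] -> C1=S, others downsized to S] -> [I,S,S,I]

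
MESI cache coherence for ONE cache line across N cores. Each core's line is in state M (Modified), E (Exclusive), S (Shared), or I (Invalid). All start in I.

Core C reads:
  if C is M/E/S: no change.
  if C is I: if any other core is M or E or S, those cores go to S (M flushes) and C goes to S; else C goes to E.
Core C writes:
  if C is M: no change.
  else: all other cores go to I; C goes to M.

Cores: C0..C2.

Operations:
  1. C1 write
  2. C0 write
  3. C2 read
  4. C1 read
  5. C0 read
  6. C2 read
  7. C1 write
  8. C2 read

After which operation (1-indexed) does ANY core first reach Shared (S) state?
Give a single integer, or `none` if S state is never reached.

Answer: 3

Derivation:
Op 1: C1 write [C1 write: invalidate none -> C1=M] -> [I,M,I]
Op 2: C0 write [C0 write: invalidate ['C1=M'] -> C0=M] -> [M,I,I]
Op 3: C2 read [C2 read from I: others=['C0=M'] -> C2=S, others downsized to S] -> [S,I,S]
  -> First S state at op 3; remaining ops need not be traced.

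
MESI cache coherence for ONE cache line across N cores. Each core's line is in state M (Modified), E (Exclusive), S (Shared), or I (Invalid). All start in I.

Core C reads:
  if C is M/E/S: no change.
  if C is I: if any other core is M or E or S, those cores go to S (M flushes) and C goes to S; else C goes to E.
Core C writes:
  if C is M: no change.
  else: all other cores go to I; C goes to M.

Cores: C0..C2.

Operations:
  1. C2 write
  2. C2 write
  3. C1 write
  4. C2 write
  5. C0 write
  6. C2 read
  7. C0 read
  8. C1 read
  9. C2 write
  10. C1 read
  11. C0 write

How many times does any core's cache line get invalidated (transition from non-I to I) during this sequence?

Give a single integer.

Answer: 7

Derivation:
Op 1: C2 write [C2 write: invalidate none -> C2=M] -> [I,I,M] (invalidations this op: 0; running total: 0)
Op 2: C2 write [C2 write: already M (modified), no change] -> [I,I,M] (invalidations this op: 0; running total: 0)
Op 3: C1 write [C1 write: invalidate ['C2=M'] -> C1=M] -> [I,M,I] (invalidations this op: 1; running total: 1)
Op 4: C2 write [C2 write: invalidate ['C1=M'] -> C2=M] -> [I,I,M] (invalidations this op: 1; running total: 2)
Op 5: C0 write [C0 write: invalidate ['C2=M'] -> C0=M] -> [M,I,I] (invalidations this op: 1; running total: 3)
Op 6: C2 read [C2 read from I: others=['C0=M'] -> C2=S, others downsized to S] -> [S,I,S] (invalidations this op: 0; running total: 3)
Op 7: C0 read [C0 read: already in S, no change] -> [S,I,S] (invalidations this op: 0; running total: 3)
Op 8: C1 read [C1 read from I: others=['C0=S', 'C2=S'] -> C1=S, others downsized to S] -> [S,S,S] (invalidations this op: 0; running total: 3)
Op 9: C2 write [C2 write: invalidate ['C0=S', 'C1=S'] -> C2=M] -> [I,I,M] (invalidations this op: 2; running total: 5)
Op 10: C1 read [C1 read from I: others=['C2=M'] -> C1=S, others downsized to S] -> [I,S,S] (invalidations this op: 0; running total: 5)
Op 11: C0 write [C0 write: invalidate ['C1=S', 'C2=S'] -> C0=M] -> [M,I,I] (invalidations this op: 2; running total: 7)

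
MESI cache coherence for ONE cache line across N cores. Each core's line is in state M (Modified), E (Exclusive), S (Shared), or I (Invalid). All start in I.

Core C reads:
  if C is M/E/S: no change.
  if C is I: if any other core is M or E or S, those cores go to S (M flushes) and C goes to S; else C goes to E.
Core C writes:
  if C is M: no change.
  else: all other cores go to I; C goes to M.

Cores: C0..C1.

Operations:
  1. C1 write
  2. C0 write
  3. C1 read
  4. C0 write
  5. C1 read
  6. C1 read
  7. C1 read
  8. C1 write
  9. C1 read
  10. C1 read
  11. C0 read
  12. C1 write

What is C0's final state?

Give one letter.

Op 1: C1 write [C1 write: invalidate none -> C1=M] -> [I,M]
Op 2: C0 write [C0 write: invalidate ['C1=M'] -> C0=M] -> [M,I]
Op 3: C1 read [C1 read from I: others=['C0=M'] -> C1=S, others downsized to S] -> [S,S]
Op 4: C0 write [C0 write: invalidate ['C1=S'] -> C0=M] -> [M,I]
Op 5: C1 read [C1 read from I: others=['C0=M'] -> C1=S, others downsized to S] -> [S,S]
Op 6: C1 read [C1 read: already in S, no change] -> [S,S]
Op 7: C1 read [C1 read: already in S, no change] -> [S,S]
Op 8: C1 write [C1 write: invalidate ['C0=S'] -> C1=M] -> [I,M]
Op 9: C1 read [C1 read: already in M, no change] -> [I,M]
Op 10: C1 read [C1 read: already in M, no change] -> [I,M]
Op 11: C0 read [C0 read from I: others=['C1=M'] -> C0=S, others downsized to S] -> [S,S]
Op 12: C1 write [C1 write: invalidate ['C0=S'] -> C1=M] -> [I,M]

Answer: I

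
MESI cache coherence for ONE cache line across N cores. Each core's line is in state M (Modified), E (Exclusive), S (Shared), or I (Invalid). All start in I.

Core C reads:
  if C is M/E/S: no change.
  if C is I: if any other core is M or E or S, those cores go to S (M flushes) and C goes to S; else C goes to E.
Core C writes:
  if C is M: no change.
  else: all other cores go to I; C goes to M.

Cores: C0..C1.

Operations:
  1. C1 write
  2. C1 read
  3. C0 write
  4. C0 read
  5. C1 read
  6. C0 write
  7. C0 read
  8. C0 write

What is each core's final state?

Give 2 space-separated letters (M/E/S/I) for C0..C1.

Answer: M I

Derivation:
Op 1: C1 write [C1 write: invalidate none -> C1=M] -> [I,M]
Op 2: C1 read [C1 read: already in M, no change] -> [I,M]
Op 3: C0 write [C0 write: invalidate ['C1=M'] -> C0=M] -> [M,I]
Op 4: C0 read [C0 read: already in M, no change] -> [M,I]
Op 5: C1 read [C1 read from I: others=['C0=M'] -> C1=S, others downsized to S] -> [S,S]
Op 6: C0 write [C0 write: invalidate ['C1=S'] -> C0=M] -> [M,I]
Op 7: C0 read [C0 read: already in M, no change] -> [M,I]
Op 8: C0 write [C0 write: already M (modified), no change] -> [M,I]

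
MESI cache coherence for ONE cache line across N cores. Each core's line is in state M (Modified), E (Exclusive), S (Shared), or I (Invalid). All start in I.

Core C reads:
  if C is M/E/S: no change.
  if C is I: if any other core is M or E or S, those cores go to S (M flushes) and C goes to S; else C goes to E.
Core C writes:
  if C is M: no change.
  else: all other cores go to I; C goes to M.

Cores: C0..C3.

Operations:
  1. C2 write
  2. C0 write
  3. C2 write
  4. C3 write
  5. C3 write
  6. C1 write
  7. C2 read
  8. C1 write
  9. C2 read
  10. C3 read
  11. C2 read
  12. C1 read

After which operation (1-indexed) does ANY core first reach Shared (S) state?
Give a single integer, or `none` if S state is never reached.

Op 1: C2 write [C2 write: invalidate none -> C2=M] -> [I,I,M,I]
Op 2: C0 write [C0 write: invalidate ['C2=M'] -> C0=M] -> [M,I,I,I]
Op 3: C2 write [C2 write: invalidate ['C0=M'] -> C2=M] -> [I,I,M,I]
Op 4: C3 write [C3 write: invalidate ['C2=M'] -> C3=M] -> [I,I,I,M]
Op 5: C3 write [C3 write: already M (modified), no change] -> [I,I,I,M]
Op 6: C1 write [C1 write: invalidate ['C3=M'] -> C1=M] -> [I,M,I,I]
Op 7: C2 read [C2 read from I: others=['C1=M'] -> C2=S, others downsized to S] -> [I,S,S,I]
  -> First S state at op 7; remaining ops need not be traced.

Answer: 7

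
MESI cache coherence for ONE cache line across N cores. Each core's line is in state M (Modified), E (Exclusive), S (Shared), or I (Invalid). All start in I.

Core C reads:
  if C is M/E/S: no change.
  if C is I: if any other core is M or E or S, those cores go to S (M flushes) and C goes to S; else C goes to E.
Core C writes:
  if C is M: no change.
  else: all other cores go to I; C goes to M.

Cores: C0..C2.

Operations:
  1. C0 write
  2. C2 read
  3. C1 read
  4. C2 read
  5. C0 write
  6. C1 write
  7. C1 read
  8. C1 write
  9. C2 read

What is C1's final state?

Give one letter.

Answer: S

Derivation:
Op 1: C0 write [C0 write: invalidate none -> C0=M] -> [M,I,I]
Op 2: C2 read [C2 read from I: others=['C0=M'] -> C2=S, others downsized to S] -> [S,I,S]
Op 3: C1 read [C1 read from I: others=['C0=S', 'C2=S'] -> C1=S, others downsized to S] -> [S,S,S]
Op 4: C2 read [C2 read: already in S, no change] -> [S,S,S]
Op 5: C0 write [C0 write: invalidate ['C1=S', 'C2=S'] -> C0=M] -> [M,I,I]
Op 6: C1 write [C1 write: invalidate ['C0=M'] -> C1=M] -> [I,M,I]
Op 7: C1 read [C1 read: already in M, no change] -> [I,M,I]
Op 8: C1 write [C1 write: already M (modified), no change] -> [I,M,I]
Op 9: C2 read [C2 read from I: others=['C1=M'] -> C2=S, others downsized to S] -> [I,S,S]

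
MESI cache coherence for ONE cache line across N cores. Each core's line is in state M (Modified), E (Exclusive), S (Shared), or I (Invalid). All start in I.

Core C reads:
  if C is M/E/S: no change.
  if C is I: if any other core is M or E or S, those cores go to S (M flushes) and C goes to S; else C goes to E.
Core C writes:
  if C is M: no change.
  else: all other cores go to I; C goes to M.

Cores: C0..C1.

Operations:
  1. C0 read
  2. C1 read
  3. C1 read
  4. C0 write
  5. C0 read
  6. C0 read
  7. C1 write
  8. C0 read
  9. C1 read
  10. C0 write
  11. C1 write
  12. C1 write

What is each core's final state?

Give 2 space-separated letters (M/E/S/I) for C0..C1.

Answer: I M

Derivation:
Op 1: C0 read [C0 read from I: no other sharers -> C0=E (exclusive)] -> [E,I]
Op 2: C1 read [C1 read from I: others=['C0=E'] -> C1=S, others downsized to S] -> [S,S]
Op 3: C1 read [C1 read: already in S, no change] -> [S,S]
Op 4: C0 write [C0 write: invalidate ['C1=S'] -> C0=M] -> [M,I]
Op 5: C0 read [C0 read: already in M, no change] -> [M,I]
Op 6: C0 read [C0 read: already in M, no change] -> [M,I]
Op 7: C1 write [C1 write: invalidate ['C0=M'] -> C1=M] -> [I,M]
Op 8: C0 read [C0 read from I: others=['C1=M'] -> C0=S, others downsized to S] -> [S,S]
Op 9: C1 read [C1 read: already in S, no change] -> [S,S]
Op 10: C0 write [C0 write: invalidate ['C1=S'] -> C0=M] -> [M,I]
Op 11: C1 write [C1 write: invalidate ['C0=M'] -> C1=M] -> [I,M]
Op 12: C1 write [C1 write: already M (modified), no change] -> [I,M]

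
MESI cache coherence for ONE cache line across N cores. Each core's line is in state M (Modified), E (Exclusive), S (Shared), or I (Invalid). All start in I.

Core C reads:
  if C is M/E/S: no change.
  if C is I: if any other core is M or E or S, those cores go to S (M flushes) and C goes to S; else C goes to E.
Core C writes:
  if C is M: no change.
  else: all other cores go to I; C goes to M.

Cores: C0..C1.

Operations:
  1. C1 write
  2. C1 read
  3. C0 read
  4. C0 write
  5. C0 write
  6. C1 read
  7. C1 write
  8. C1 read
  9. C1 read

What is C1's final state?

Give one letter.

Answer: M

Derivation:
Op 1: C1 write [C1 write: invalidate none -> C1=M] -> [I,M]
Op 2: C1 read [C1 read: already in M, no change] -> [I,M]
Op 3: C0 read [C0 read from I: others=['C1=M'] -> C0=S, others downsized to S] -> [S,S]
Op 4: C0 write [C0 write: invalidate ['C1=S'] -> C0=M] -> [M,I]
Op 5: C0 write [C0 write: already M (modified), no change] -> [M,I]
Op 6: C1 read [C1 read from I: others=['C0=M'] -> C1=S, others downsized to S] -> [S,S]
Op 7: C1 write [C1 write: invalidate ['C0=S'] -> C1=M] -> [I,M]
Op 8: C1 read [C1 read: already in M, no change] -> [I,M]
Op 9: C1 read [C1 read: already in M, no change] -> [I,M]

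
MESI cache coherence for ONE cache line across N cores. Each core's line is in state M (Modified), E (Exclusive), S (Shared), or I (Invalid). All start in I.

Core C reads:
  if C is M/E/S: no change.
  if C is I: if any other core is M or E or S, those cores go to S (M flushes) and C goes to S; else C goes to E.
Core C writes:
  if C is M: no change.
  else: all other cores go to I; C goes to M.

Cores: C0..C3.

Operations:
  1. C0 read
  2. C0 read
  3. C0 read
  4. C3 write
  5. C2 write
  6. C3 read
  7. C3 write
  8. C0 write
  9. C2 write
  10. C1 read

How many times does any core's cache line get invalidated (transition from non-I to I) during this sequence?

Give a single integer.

Answer: 5

Derivation:
Op 1: C0 read [C0 read from I: no other sharers -> C0=E (exclusive)] -> [E,I,I,I] (invalidations this op: 0; running total: 0)
Op 2: C0 read [C0 read: already in E, no change] -> [E,I,I,I] (invalidations this op: 0; running total: 0)
Op 3: C0 read [C0 read: already in E, no change] -> [E,I,I,I] (invalidations this op: 0; running total: 0)
Op 4: C3 write [C3 write: invalidate ['C0=E'] -> C3=M] -> [I,I,I,M] (invalidations this op: 1; running total: 1)
Op 5: C2 write [C2 write: invalidate ['C3=M'] -> C2=M] -> [I,I,M,I] (invalidations this op: 1; running total: 2)
Op 6: C3 read [C3 read from I: others=['C2=M'] -> C3=S, others downsized to S] -> [I,I,S,S] (invalidations this op: 0; running total: 2)
Op 7: C3 write [C3 write: invalidate ['C2=S'] -> C3=M] -> [I,I,I,M] (invalidations this op: 1; running total: 3)
Op 8: C0 write [C0 write: invalidate ['C3=M'] -> C0=M] -> [M,I,I,I] (invalidations this op: 1; running total: 4)
Op 9: C2 write [C2 write: invalidate ['C0=M'] -> C2=M] -> [I,I,M,I] (invalidations this op: 1; running total: 5)
Op 10: C1 read [C1 read from I: others=['C2=M'] -> C1=S, others downsized to S] -> [I,S,S,I] (invalidations this op: 0; running total: 5)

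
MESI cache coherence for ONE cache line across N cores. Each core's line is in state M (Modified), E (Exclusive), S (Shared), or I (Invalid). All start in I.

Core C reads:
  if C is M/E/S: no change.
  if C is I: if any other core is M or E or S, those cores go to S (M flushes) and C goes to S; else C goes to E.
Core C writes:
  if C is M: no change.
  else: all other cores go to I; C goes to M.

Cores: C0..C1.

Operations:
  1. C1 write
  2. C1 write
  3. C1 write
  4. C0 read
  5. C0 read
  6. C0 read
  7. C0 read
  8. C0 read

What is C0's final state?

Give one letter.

Answer: S

Derivation:
Op 1: C1 write [C1 write: invalidate none -> C1=M] -> [I,M]
Op 2: C1 write [C1 write: already M (modified), no change] -> [I,M]
Op 3: C1 write [C1 write: already M (modified), no change] -> [I,M]
Op 4: C0 read [C0 read from I: others=['C1=M'] -> C0=S, others downsized to S] -> [S,S]
Op 5: C0 read [C0 read: already in S, no change] -> [S,S]
Op 6: C0 read [C0 read: already in S, no change] -> [S,S]
Op 7: C0 read [C0 read: already in S, no change] -> [S,S]
Op 8: C0 read [C0 read: already in S, no change] -> [S,S]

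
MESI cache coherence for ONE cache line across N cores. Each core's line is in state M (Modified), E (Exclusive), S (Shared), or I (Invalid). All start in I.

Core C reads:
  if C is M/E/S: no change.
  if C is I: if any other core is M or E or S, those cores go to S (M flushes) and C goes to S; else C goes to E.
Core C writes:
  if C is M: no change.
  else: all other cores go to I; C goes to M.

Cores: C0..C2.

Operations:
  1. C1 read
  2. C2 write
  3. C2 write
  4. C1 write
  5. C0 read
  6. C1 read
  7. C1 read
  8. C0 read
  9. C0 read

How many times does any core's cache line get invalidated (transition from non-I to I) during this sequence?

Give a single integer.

Answer: 2

Derivation:
Op 1: C1 read [C1 read from I: no other sharers -> C1=E (exclusive)] -> [I,E,I] (invalidations this op: 0; running total: 0)
Op 2: C2 write [C2 write: invalidate ['C1=E'] -> C2=M] -> [I,I,M] (invalidations this op: 1; running total: 1)
Op 3: C2 write [C2 write: already M (modified), no change] -> [I,I,M] (invalidations this op: 0; running total: 1)
Op 4: C1 write [C1 write: invalidate ['C2=M'] -> C1=M] -> [I,M,I] (invalidations this op: 1; running total: 2)
Op 5: C0 read [C0 read from I: others=['C1=M'] -> C0=S, others downsized to S] -> [S,S,I] (invalidations this op: 0; running total: 2)
Op 6: C1 read [C1 read: already in S, no change] -> [S,S,I] (invalidations this op: 0; running total: 2)
Op 7: C1 read [C1 read: already in S, no change] -> [S,S,I] (invalidations this op: 0; running total: 2)
Op 8: C0 read [C0 read: already in S, no change] -> [S,S,I] (invalidations this op: 0; running total: 2)
Op 9: C0 read [C0 read: already in S, no change] -> [S,S,I] (invalidations this op: 0; running total: 2)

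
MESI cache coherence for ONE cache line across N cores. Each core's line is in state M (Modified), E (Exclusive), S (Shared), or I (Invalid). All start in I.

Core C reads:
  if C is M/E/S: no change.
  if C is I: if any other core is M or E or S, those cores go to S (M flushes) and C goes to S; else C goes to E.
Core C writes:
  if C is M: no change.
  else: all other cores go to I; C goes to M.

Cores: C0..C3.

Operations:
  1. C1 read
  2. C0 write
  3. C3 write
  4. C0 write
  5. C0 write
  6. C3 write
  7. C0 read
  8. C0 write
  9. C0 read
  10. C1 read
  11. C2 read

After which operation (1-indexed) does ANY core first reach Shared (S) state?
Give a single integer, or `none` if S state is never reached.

Op 1: C1 read [C1 read from I: no other sharers -> C1=E (exclusive)] -> [I,E,I,I]
Op 2: C0 write [C0 write: invalidate ['C1=E'] -> C0=M] -> [M,I,I,I]
Op 3: C3 write [C3 write: invalidate ['C0=M'] -> C3=M] -> [I,I,I,M]
Op 4: C0 write [C0 write: invalidate ['C3=M'] -> C0=M] -> [M,I,I,I]
Op 5: C0 write [C0 write: already M (modified), no change] -> [M,I,I,I]
Op 6: C3 write [C3 write: invalidate ['C0=M'] -> C3=M] -> [I,I,I,M]
Op 7: C0 read [C0 read from I: others=['C3=M'] -> C0=S, others downsized to S] -> [S,I,I,S]
  -> First S state at op 7; remaining ops need not be traced.

Answer: 7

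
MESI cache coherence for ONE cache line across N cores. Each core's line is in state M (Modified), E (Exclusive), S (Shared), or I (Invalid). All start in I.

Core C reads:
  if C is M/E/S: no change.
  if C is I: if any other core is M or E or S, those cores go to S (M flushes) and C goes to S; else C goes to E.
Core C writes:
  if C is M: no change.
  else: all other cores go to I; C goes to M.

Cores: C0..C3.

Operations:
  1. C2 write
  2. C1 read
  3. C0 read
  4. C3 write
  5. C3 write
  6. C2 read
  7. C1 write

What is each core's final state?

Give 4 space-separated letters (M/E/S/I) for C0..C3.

Answer: I M I I

Derivation:
Op 1: C2 write [C2 write: invalidate none -> C2=M] -> [I,I,M,I]
Op 2: C1 read [C1 read from I: others=['C2=M'] -> C1=S, others downsized to S] -> [I,S,S,I]
Op 3: C0 read [C0 read from I: others=['C1=S', 'C2=S'] -> C0=S, others downsized to S] -> [S,S,S,I]
Op 4: C3 write [C3 write: invalidate ['C0=S', 'C1=S', 'C2=S'] -> C3=M] -> [I,I,I,M]
Op 5: C3 write [C3 write: already M (modified), no change] -> [I,I,I,M]
Op 6: C2 read [C2 read from I: others=['C3=M'] -> C2=S, others downsized to S] -> [I,I,S,S]
Op 7: C1 write [C1 write: invalidate ['C2=S', 'C3=S'] -> C1=M] -> [I,M,I,I]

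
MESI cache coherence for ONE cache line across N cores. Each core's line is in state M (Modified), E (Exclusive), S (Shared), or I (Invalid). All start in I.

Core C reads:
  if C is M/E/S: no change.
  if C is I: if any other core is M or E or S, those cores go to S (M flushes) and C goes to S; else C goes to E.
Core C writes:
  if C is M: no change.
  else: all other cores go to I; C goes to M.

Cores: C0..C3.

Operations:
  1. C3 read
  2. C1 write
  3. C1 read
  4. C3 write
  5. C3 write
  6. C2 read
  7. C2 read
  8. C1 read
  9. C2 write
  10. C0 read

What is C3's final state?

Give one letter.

Answer: I

Derivation:
Op 1: C3 read [C3 read from I: no other sharers -> C3=E (exclusive)] -> [I,I,I,E]
Op 2: C1 write [C1 write: invalidate ['C3=E'] -> C1=M] -> [I,M,I,I]
Op 3: C1 read [C1 read: already in M, no change] -> [I,M,I,I]
Op 4: C3 write [C3 write: invalidate ['C1=M'] -> C3=M] -> [I,I,I,M]
Op 5: C3 write [C3 write: already M (modified), no change] -> [I,I,I,M]
Op 6: C2 read [C2 read from I: others=['C3=M'] -> C2=S, others downsized to S] -> [I,I,S,S]
Op 7: C2 read [C2 read: already in S, no change] -> [I,I,S,S]
Op 8: C1 read [C1 read from I: others=['C2=S', 'C3=S'] -> C1=S, others downsized to S] -> [I,S,S,S]
Op 9: C2 write [C2 write: invalidate ['C1=S', 'C3=S'] -> C2=M] -> [I,I,M,I]
Op 10: C0 read [C0 read from I: others=['C2=M'] -> C0=S, others downsized to S] -> [S,I,S,I]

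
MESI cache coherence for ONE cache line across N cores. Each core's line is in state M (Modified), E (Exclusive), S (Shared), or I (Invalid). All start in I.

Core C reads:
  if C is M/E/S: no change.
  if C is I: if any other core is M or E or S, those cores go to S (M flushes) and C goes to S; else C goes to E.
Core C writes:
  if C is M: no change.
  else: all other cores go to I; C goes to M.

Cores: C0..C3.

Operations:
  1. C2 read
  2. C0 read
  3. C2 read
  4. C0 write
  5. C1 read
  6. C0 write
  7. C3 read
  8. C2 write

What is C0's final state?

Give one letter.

Answer: I

Derivation:
Op 1: C2 read [C2 read from I: no other sharers -> C2=E (exclusive)] -> [I,I,E,I]
Op 2: C0 read [C0 read from I: others=['C2=E'] -> C0=S, others downsized to S] -> [S,I,S,I]
Op 3: C2 read [C2 read: already in S, no change] -> [S,I,S,I]
Op 4: C0 write [C0 write: invalidate ['C2=S'] -> C0=M] -> [M,I,I,I]
Op 5: C1 read [C1 read from I: others=['C0=M'] -> C1=S, others downsized to S] -> [S,S,I,I]
Op 6: C0 write [C0 write: invalidate ['C1=S'] -> C0=M] -> [M,I,I,I]
Op 7: C3 read [C3 read from I: others=['C0=M'] -> C3=S, others downsized to S] -> [S,I,I,S]
Op 8: C2 write [C2 write: invalidate ['C0=S', 'C3=S'] -> C2=M] -> [I,I,M,I]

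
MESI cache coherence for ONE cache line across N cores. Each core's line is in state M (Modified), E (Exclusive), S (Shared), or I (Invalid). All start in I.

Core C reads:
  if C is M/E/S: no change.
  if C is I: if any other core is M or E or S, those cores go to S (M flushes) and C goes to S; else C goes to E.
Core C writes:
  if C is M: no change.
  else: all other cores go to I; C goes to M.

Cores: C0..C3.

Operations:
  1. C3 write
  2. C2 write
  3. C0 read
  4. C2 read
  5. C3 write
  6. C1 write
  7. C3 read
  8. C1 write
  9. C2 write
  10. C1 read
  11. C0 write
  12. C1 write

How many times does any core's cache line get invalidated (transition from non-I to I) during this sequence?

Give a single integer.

Op 1: C3 write [C3 write: invalidate none -> C3=M] -> [I,I,I,M] (invalidations this op: 0; running total: 0)
Op 2: C2 write [C2 write: invalidate ['C3=M'] -> C2=M] -> [I,I,M,I] (invalidations this op: 1; running total: 1)
Op 3: C0 read [C0 read from I: others=['C2=M'] -> C0=S, others downsized to S] -> [S,I,S,I] (invalidations this op: 0; running total: 1)
Op 4: C2 read [C2 read: already in S, no change] -> [S,I,S,I] (invalidations this op: 0; running total: 1)
Op 5: C3 write [C3 write: invalidate ['C0=S', 'C2=S'] -> C3=M] -> [I,I,I,M] (invalidations this op: 2; running total: 3)
Op 6: C1 write [C1 write: invalidate ['C3=M'] -> C1=M] -> [I,M,I,I] (invalidations this op: 1; running total: 4)
Op 7: C3 read [C3 read from I: others=['C1=M'] -> C3=S, others downsized to S] -> [I,S,I,S] (invalidations this op: 0; running total: 4)
Op 8: C1 write [C1 write: invalidate ['C3=S'] -> C1=M] -> [I,M,I,I] (invalidations this op: 1; running total: 5)
Op 9: C2 write [C2 write: invalidate ['C1=M'] -> C2=M] -> [I,I,M,I] (invalidations this op: 1; running total: 6)
Op 10: C1 read [C1 read from I: others=['C2=M'] -> C1=S, others downsized to S] -> [I,S,S,I] (invalidations this op: 0; running total: 6)
Op 11: C0 write [C0 write: invalidate ['C1=S', 'C2=S'] -> C0=M] -> [M,I,I,I] (invalidations this op: 2; running total: 8)
Op 12: C1 write [C1 write: invalidate ['C0=M'] -> C1=M] -> [I,M,I,I] (invalidations this op: 1; running total: 9)

Answer: 9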